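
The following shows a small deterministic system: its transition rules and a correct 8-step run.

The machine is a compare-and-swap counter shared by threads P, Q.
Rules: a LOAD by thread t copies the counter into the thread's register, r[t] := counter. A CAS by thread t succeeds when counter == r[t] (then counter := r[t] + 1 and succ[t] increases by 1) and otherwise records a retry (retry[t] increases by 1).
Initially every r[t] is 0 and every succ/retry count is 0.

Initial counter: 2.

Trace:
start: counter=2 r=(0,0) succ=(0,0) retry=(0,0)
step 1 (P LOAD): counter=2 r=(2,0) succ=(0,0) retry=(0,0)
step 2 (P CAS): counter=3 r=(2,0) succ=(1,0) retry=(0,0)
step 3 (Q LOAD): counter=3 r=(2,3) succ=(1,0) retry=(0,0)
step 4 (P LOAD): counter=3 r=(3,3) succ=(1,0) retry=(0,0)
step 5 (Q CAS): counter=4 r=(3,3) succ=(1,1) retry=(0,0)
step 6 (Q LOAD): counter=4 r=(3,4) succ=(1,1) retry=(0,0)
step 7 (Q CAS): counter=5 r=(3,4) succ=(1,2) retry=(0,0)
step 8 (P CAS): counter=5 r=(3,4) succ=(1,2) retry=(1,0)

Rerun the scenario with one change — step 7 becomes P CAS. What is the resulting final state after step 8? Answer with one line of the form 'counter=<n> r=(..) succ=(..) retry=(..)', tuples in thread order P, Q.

counter=4 r=(3,4) succ=(1,1) retry=(2,0)

(re-executing from step 7 with the substitution; state before step 7: counter=4 r=(3,4) succ=(1,1) retry=(0,0))
step 7 (P CAS): counter=4 r=(3,4) succ=(1,1) retry=(1,0)
step 8 (P CAS): counter=4 r=(3,4) succ=(1,1) retry=(2,0)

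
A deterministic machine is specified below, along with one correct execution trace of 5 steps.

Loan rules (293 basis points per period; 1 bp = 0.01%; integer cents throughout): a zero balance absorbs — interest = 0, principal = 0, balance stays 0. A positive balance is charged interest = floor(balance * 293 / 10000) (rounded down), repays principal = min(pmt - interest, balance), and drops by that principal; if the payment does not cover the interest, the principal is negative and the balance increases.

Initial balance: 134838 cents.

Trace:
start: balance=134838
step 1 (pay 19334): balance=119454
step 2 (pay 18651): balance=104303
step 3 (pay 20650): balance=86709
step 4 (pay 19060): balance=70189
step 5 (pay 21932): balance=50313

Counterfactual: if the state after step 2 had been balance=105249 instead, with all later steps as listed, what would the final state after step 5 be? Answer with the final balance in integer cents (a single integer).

state after step 2 := balance=105249
step 3 (pay 20650): balance=87682
step 4 (pay 19060): balance=71191
step 5 (pay 21932): balance=51344

51344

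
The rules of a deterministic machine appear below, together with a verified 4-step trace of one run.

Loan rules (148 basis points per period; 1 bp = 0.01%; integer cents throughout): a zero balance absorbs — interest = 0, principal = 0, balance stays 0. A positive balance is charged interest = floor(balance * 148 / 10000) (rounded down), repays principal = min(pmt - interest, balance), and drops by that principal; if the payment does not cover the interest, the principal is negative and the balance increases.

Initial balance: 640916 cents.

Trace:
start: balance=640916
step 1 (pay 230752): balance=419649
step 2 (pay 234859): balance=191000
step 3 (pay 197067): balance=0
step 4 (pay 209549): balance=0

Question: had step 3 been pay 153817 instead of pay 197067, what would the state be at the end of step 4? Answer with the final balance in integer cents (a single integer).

0

(re-executing from step 3 with the substitution; state before step 3: balance=191000)
step 3 (pay 153817): balance=40009
step 4 (pay 209549): balance=0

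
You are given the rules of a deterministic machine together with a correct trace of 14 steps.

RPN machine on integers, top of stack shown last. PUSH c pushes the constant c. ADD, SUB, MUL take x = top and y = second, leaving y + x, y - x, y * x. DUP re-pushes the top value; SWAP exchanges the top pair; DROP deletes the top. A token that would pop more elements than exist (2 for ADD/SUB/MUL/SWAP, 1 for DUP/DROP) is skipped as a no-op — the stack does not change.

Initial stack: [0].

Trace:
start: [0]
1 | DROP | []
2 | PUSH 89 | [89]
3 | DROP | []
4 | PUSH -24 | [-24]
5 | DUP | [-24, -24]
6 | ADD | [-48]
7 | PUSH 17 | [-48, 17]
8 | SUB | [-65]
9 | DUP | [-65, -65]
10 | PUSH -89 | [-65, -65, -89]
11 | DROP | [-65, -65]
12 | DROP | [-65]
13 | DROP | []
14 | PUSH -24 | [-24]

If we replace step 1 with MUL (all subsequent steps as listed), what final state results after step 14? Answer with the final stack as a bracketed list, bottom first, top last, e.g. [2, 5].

(re-executing from step 1 with the substitution; state before step 1: [0])
1 | MUL | [0]
2 | PUSH 89 | [0, 89]
3 | DROP | [0]
4 | PUSH -24 | [0, -24]
5 | DUP | [0, -24, -24]
6 | ADD | [0, -48]
7 | PUSH 17 | [0, -48, 17]
8 | SUB | [0, -65]
9 | DUP | [0, -65, -65]
10 | PUSH -89 | [0, -65, -65, -89]
11 | DROP | [0, -65, -65]
12 | DROP | [0, -65]
13 | DROP | [0]
14 | PUSH -24 | [0, -24]

[0, -24]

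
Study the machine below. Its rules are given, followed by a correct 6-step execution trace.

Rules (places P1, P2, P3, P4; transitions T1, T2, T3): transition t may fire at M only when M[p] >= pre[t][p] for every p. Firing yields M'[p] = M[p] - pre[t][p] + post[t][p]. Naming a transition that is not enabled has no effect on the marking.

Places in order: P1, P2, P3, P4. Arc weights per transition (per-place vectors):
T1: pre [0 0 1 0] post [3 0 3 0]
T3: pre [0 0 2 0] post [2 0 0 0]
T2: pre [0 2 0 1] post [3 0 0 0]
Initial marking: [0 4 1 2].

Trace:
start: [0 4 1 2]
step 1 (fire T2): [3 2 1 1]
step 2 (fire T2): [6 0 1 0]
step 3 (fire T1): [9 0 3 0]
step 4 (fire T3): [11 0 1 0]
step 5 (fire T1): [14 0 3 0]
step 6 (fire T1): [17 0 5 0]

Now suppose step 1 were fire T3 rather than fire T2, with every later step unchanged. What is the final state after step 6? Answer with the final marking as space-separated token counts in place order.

(re-executing from step 1 with the substitution; state before step 1: [0 4 1 2])
step 1 (fire T3): [0 4 1 2]
step 2 (fire T2): [3 2 1 1]
step 3 (fire T1): [6 2 3 1]
step 4 (fire T3): [8 2 1 1]
step 5 (fire T1): [11 2 3 1]
step 6 (fire T1): [14 2 5 1]

14 2 5 1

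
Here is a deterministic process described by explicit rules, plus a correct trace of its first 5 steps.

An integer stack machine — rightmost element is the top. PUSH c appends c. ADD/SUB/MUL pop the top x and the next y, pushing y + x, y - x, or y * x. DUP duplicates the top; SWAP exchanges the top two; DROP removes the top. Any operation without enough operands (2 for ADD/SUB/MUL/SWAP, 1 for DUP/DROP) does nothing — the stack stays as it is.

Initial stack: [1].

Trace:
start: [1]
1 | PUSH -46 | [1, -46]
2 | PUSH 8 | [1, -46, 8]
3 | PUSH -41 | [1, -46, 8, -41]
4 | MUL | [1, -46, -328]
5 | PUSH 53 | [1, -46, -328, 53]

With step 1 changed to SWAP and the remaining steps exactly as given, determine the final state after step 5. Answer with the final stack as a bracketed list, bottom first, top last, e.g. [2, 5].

[1, -328, 53]

(re-executing from step 1 with the substitution; state before step 1: [1])
1 | SWAP | [1]
2 | PUSH 8 | [1, 8]
3 | PUSH -41 | [1, 8, -41]
4 | MUL | [1, -328]
5 | PUSH 53 | [1, -328, 53]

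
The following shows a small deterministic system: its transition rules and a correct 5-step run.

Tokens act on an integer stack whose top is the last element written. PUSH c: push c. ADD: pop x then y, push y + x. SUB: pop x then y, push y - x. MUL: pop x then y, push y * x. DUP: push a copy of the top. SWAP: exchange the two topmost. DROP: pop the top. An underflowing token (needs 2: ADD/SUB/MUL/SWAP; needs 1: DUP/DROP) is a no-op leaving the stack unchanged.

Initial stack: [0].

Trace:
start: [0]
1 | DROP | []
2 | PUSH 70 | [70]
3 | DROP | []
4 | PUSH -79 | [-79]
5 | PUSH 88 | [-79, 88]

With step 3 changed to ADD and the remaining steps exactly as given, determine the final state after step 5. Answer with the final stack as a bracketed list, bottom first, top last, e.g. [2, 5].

[70, -79, 88]

(re-executing from step 3 with the substitution; state before step 3: [70])
3 | ADD | [70]
4 | PUSH -79 | [70, -79]
5 | PUSH 88 | [70, -79, 88]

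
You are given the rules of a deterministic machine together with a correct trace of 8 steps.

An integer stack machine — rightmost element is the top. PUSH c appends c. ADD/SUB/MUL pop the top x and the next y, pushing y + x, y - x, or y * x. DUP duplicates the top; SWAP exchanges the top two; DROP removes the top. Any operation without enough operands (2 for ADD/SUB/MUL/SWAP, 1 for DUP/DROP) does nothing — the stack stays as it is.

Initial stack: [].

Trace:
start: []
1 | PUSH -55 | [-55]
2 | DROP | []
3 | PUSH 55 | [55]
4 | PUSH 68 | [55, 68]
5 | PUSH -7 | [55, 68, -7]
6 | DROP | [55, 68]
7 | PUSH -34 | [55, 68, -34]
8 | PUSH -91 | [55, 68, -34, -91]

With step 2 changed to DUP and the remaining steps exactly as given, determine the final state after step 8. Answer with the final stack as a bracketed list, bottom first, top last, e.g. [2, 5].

[-55, -55, 55, 68, -34, -91]

(re-executing from step 2 with the substitution; state before step 2: [-55])
2 | DUP | [-55, -55]
3 | PUSH 55 | [-55, -55, 55]
4 | PUSH 68 | [-55, -55, 55, 68]
5 | PUSH -7 | [-55, -55, 55, 68, -7]
6 | DROP | [-55, -55, 55, 68]
7 | PUSH -34 | [-55, -55, 55, 68, -34]
8 | PUSH -91 | [-55, -55, 55, 68, -34, -91]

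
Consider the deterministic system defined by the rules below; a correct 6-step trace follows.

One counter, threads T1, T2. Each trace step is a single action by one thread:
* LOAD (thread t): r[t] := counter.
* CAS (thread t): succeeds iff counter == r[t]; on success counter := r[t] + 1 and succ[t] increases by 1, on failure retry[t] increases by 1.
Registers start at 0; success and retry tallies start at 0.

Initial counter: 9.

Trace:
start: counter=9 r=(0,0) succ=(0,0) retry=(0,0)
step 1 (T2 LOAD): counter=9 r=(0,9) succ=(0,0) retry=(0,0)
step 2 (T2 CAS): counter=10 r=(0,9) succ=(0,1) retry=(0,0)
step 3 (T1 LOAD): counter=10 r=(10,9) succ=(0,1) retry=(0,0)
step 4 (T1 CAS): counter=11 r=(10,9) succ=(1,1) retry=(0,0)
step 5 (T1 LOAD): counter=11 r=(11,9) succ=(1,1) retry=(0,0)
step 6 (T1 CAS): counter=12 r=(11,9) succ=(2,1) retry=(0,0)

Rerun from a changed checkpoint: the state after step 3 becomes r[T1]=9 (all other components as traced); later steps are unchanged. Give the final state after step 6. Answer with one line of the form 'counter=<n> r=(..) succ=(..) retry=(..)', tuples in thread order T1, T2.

counter=11 r=(10,9) succ=(1,1) retry=(1,0)

state after step 3 := counter=10 r=(9,9) succ=(0,1) retry=(0,0)
step 4 (T1 CAS): counter=10 r=(9,9) succ=(0,1) retry=(1,0)
step 5 (T1 LOAD): counter=10 r=(10,9) succ=(0,1) retry=(1,0)
step 6 (T1 CAS): counter=11 r=(10,9) succ=(1,1) retry=(1,0)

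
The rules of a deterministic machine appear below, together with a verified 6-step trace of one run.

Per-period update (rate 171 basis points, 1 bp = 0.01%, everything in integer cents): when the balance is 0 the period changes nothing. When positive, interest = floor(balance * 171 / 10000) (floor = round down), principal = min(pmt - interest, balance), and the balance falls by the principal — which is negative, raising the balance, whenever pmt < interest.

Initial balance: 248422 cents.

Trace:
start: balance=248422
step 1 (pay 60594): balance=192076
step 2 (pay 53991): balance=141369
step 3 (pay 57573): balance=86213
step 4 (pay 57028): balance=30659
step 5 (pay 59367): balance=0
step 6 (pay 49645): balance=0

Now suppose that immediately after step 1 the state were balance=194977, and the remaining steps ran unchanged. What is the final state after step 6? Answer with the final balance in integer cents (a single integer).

state after step 1 := balance=194977
step 2 (pay 53991): balance=144320
step 3 (pay 57573): balance=89214
step 4 (pay 57028): balance=33711
step 5 (pay 59367): balance=0
step 6 (pay 49645): balance=0

0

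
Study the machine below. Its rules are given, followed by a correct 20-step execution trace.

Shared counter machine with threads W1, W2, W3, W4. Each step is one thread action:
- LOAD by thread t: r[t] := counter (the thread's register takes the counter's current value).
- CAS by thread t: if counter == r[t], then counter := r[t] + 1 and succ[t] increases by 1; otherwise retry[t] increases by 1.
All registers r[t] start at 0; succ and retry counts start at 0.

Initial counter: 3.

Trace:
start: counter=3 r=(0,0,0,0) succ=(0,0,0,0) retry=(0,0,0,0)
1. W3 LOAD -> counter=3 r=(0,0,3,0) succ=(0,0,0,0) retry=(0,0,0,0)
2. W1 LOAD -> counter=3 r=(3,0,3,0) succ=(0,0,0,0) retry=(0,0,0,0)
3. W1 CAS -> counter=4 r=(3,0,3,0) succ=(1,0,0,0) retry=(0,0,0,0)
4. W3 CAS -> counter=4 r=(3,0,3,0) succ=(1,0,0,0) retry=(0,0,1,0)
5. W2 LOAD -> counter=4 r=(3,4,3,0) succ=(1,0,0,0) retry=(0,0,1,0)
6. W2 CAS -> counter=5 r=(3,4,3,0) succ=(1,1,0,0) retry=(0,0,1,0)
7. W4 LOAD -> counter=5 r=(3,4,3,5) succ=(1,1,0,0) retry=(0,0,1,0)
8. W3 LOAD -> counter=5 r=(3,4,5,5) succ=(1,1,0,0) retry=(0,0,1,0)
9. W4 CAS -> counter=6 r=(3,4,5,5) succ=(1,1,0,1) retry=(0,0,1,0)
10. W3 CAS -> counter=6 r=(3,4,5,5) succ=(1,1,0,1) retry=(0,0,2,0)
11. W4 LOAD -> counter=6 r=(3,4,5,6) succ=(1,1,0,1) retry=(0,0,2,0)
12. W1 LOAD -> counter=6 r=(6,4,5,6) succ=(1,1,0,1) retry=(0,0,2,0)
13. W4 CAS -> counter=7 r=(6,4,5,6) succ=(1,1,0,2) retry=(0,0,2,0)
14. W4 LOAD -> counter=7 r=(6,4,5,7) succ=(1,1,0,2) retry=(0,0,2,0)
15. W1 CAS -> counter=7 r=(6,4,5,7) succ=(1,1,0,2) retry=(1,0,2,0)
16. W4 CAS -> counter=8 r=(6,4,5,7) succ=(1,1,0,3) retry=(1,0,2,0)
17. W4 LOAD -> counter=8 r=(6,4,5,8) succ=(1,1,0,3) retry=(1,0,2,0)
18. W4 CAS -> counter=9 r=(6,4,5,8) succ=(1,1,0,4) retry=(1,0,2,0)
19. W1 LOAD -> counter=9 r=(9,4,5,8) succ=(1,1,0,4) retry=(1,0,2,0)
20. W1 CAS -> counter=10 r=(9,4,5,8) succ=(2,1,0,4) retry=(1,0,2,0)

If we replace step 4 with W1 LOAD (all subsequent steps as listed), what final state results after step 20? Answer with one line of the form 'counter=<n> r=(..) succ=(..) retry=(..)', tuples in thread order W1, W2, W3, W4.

(re-executing from step 4 with the substitution; state before step 4: counter=4 r=(3,0,3,0) succ=(1,0,0,0) retry=(0,0,0,0))
4. W1 LOAD -> counter=4 r=(4,0,3,0) succ=(1,0,0,0) retry=(0,0,0,0)
5. W2 LOAD -> counter=4 r=(4,4,3,0) succ=(1,0,0,0) retry=(0,0,0,0)
6. W2 CAS -> counter=5 r=(4,4,3,0) succ=(1,1,0,0) retry=(0,0,0,0)
7. W4 LOAD -> counter=5 r=(4,4,3,5) succ=(1,1,0,0) retry=(0,0,0,0)
8. W3 LOAD -> counter=5 r=(4,4,5,5) succ=(1,1,0,0) retry=(0,0,0,0)
9. W4 CAS -> counter=6 r=(4,4,5,5) succ=(1,1,0,1) retry=(0,0,0,0)
10. W3 CAS -> counter=6 r=(4,4,5,5) succ=(1,1,0,1) retry=(0,0,1,0)
11. W4 LOAD -> counter=6 r=(4,4,5,6) succ=(1,1,0,1) retry=(0,0,1,0)
12. W1 LOAD -> counter=6 r=(6,4,5,6) succ=(1,1,0,1) retry=(0,0,1,0)
13. W4 CAS -> counter=7 r=(6,4,5,6) succ=(1,1,0,2) retry=(0,0,1,0)
14. W4 LOAD -> counter=7 r=(6,4,5,7) succ=(1,1,0,2) retry=(0,0,1,0)
15. W1 CAS -> counter=7 r=(6,4,5,7) succ=(1,1,0,2) retry=(1,0,1,0)
16. W4 CAS -> counter=8 r=(6,4,5,7) succ=(1,1,0,3) retry=(1,0,1,0)
17. W4 LOAD -> counter=8 r=(6,4,5,8) succ=(1,1,0,3) retry=(1,0,1,0)
18. W4 CAS -> counter=9 r=(6,4,5,8) succ=(1,1,0,4) retry=(1,0,1,0)
19. W1 LOAD -> counter=9 r=(9,4,5,8) succ=(1,1,0,4) retry=(1,0,1,0)
20. W1 CAS -> counter=10 r=(9,4,5,8) succ=(2,1,0,4) retry=(1,0,1,0)

counter=10 r=(9,4,5,8) succ=(2,1,0,4) retry=(1,0,1,0)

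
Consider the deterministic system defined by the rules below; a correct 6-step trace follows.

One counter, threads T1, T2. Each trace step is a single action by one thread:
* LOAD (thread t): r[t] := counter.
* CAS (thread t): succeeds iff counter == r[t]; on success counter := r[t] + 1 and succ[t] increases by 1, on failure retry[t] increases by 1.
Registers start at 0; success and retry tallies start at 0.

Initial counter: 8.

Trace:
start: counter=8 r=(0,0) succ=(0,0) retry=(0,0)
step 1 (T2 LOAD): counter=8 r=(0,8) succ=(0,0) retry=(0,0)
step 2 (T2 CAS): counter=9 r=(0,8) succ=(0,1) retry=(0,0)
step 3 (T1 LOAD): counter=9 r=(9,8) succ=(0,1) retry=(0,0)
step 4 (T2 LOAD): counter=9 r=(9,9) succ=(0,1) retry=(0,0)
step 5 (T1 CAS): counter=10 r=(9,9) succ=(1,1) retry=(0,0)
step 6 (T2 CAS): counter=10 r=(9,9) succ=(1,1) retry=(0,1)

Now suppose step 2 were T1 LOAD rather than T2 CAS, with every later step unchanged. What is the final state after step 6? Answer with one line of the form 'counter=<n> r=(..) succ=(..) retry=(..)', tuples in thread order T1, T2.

counter=9 r=(8,8) succ=(1,0) retry=(0,1)

(re-executing from step 2 with the substitution; state before step 2: counter=8 r=(0,8) succ=(0,0) retry=(0,0))
step 2 (T1 LOAD): counter=8 r=(8,8) succ=(0,0) retry=(0,0)
step 3 (T1 LOAD): counter=8 r=(8,8) succ=(0,0) retry=(0,0)
step 4 (T2 LOAD): counter=8 r=(8,8) succ=(0,0) retry=(0,0)
step 5 (T1 CAS): counter=9 r=(8,8) succ=(1,0) retry=(0,0)
step 6 (T2 CAS): counter=9 r=(8,8) succ=(1,0) retry=(0,1)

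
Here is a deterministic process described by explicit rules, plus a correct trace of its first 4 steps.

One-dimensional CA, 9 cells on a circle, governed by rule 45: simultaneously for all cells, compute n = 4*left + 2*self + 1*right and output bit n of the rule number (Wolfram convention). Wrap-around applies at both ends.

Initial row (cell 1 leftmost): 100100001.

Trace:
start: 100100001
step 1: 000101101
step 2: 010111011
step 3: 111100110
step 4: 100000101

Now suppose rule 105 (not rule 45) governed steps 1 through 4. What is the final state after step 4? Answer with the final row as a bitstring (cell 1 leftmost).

(re-executing steps 1..4 under rule 105; state before step 1: 100100001)
step 1: 100001101
step 2: 101101111
step 3: 111111000
step 4: 100001010

100001010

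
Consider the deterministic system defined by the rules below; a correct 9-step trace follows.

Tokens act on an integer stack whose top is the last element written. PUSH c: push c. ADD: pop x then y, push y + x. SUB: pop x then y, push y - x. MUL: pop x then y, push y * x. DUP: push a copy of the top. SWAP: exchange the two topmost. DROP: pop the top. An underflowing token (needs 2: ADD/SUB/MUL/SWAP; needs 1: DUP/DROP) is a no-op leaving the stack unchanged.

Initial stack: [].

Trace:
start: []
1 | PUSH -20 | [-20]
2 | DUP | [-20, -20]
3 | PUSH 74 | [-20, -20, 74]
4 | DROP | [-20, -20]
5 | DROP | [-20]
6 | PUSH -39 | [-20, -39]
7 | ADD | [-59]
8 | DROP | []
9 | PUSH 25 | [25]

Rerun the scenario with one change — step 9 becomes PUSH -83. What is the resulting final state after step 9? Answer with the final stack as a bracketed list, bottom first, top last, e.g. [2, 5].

(re-executing from step 9 with the substitution; state before step 9: [])
9 | PUSH -83 | [-83]

[-83]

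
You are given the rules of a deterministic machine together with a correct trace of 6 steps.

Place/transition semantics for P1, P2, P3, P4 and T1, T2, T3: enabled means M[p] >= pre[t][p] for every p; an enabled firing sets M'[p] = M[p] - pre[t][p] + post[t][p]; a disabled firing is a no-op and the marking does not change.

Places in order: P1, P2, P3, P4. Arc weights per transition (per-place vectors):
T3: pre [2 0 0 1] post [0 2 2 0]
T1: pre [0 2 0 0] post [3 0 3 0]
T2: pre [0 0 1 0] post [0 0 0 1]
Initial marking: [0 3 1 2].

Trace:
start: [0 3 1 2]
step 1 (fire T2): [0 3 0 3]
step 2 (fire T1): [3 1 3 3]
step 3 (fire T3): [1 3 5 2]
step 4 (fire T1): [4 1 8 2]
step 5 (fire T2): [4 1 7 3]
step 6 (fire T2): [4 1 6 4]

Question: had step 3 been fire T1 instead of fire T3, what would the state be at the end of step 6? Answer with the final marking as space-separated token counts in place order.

3 1 1 5

(re-executing from step 3 with the substitution; state before step 3: [3 1 3 3])
step 3 (fire T1): [3 1 3 3]
step 4 (fire T1): [3 1 3 3]
step 5 (fire T2): [3 1 2 4]
step 6 (fire T2): [3 1 1 5]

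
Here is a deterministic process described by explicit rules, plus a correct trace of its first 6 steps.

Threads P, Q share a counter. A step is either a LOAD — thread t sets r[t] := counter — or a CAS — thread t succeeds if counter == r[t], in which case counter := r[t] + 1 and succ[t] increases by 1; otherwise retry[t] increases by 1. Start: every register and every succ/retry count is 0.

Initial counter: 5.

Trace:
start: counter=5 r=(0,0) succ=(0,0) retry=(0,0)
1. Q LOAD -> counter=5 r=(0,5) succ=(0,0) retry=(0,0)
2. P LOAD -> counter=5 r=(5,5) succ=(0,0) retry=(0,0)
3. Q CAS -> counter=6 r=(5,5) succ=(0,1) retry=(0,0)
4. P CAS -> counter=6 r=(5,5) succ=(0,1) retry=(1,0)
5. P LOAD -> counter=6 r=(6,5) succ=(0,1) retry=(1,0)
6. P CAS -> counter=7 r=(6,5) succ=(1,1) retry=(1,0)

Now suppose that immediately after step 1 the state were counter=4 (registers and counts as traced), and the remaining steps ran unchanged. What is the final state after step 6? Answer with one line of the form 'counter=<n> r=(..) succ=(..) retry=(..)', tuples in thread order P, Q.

counter=6 r=(5,5) succ=(2,0) retry=(0,1)

state after step 1 := counter=4 r=(0,5) succ=(0,0) retry=(0,0)
2. P LOAD -> counter=4 r=(4,5) succ=(0,0) retry=(0,0)
3. Q CAS -> counter=4 r=(4,5) succ=(0,0) retry=(0,1)
4. P CAS -> counter=5 r=(4,5) succ=(1,0) retry=(0,1)
5. P LOAD -> counter=5 r=(5,5) succ=(1,0) retry=(0,1)
6. P CAS -> counter=6 r=(5,5) succ=(2,0) retry=(0,1)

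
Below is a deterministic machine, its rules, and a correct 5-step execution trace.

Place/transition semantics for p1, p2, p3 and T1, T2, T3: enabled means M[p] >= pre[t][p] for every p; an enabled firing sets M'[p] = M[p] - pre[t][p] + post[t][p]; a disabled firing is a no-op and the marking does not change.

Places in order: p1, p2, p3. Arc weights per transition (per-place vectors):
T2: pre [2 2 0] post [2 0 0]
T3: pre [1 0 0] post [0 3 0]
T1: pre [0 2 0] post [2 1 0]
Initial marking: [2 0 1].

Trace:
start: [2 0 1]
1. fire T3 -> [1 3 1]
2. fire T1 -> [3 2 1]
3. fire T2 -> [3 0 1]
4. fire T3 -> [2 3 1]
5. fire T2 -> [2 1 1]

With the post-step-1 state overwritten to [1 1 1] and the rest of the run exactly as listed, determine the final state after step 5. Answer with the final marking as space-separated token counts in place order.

state after step 1 := [1 1 1]
2. fire T1 -> [1 1 1]
3. fire T2 -> [1 1 1]
4. fire T3 -> [0 4 1]
5. fire T2 -> [0 4 1]

0 4 1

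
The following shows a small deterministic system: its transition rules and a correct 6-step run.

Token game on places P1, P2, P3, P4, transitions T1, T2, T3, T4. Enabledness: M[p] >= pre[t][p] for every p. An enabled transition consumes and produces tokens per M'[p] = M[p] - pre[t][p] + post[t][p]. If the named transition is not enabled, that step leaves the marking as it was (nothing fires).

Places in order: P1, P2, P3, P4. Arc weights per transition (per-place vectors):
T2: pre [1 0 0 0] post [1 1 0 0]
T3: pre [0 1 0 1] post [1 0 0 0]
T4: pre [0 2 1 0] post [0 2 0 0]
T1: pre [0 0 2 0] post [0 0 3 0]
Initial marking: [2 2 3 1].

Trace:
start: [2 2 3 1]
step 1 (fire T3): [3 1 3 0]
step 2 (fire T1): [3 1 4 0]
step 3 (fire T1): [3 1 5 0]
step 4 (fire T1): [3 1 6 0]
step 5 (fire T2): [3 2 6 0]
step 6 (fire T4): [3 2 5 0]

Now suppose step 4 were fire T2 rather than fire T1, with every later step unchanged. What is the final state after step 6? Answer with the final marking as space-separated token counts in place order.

(re-executing from step 4 with the substitution; state before step 4: [3 1 5 0])
step 4 (fire T2): [3 2 5 0]
step 5 (fire T2): [3 3 5 0]
step 6 (fire T4): [3 3 4 0]

3 3 4 0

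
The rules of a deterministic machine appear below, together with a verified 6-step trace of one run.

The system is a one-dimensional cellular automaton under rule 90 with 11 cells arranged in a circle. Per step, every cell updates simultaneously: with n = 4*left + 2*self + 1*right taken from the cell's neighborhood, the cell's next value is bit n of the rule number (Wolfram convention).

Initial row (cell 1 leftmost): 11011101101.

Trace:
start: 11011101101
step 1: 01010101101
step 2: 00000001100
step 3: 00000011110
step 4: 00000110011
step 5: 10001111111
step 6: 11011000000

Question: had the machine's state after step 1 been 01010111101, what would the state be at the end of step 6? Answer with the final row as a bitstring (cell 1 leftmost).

state after step 1 := 01010111101
step 2: 00000100100
step 3: 00001011010
step 4: 00010011001
step 5: 10101111110
step 6: 00001000010

00001000010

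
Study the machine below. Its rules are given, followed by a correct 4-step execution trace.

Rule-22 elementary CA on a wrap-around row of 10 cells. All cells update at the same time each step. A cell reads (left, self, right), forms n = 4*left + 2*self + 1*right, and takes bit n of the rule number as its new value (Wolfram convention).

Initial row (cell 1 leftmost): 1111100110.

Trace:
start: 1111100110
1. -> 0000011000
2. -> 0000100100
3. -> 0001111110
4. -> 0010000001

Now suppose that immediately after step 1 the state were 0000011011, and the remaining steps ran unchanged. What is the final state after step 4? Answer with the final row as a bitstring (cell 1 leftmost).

state after step 1 := 0000011011
2. -> 1000100000
3. -> 1101110001
4. -> 0000001010

0000001010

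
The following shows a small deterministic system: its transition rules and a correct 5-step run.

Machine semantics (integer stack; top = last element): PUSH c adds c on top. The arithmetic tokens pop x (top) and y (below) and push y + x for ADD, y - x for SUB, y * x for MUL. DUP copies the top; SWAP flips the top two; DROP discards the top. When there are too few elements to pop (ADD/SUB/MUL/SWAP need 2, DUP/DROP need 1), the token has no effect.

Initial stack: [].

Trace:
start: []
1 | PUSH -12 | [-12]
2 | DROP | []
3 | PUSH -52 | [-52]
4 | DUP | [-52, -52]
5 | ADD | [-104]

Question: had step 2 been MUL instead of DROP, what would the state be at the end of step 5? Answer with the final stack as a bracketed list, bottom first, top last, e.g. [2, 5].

(re-executing from step 2 with the substitution; state before step 2: [-12])
2 | MUL | [-12]
3 | PUSH -52 | [-12, -52]
4 | DUP | [-12, -52, -52]
5 | ADD | [-12, -104]

[-12, -104]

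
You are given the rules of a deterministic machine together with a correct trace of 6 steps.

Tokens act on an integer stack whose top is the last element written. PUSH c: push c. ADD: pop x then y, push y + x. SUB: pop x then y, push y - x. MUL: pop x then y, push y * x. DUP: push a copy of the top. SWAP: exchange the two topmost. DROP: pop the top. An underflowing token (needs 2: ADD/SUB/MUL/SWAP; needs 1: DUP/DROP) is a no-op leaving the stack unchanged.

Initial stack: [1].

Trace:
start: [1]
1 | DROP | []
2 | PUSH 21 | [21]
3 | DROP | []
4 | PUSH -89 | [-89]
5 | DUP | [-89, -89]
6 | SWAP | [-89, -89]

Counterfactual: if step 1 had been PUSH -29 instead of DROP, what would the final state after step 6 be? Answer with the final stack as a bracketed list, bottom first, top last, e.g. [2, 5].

(re-executing from step 1 with the substitution; state before step 1: [1])
1 | PUSH -29 | [1, -29]
2 | PUSH 21 | [1, -29, 21]
3 | DROP | [1, -29]
4 | PUSH -89 | [1, -29, -89]
5 | DUP | [1, -29, -89, -89]
6 | SWAP | [1, -29, -89, -89]

[1, -29, -89, -89]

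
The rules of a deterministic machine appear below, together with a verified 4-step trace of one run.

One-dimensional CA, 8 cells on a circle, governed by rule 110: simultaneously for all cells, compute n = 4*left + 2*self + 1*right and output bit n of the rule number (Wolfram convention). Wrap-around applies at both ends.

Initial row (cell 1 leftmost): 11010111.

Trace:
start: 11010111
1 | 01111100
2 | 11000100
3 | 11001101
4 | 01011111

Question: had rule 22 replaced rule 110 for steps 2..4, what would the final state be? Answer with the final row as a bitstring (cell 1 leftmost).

(re-executing steps 2..4 under rule 22; state before step 2: 01111100)
2 | 10000010
3 | 11000110
4 | 00101000

00101000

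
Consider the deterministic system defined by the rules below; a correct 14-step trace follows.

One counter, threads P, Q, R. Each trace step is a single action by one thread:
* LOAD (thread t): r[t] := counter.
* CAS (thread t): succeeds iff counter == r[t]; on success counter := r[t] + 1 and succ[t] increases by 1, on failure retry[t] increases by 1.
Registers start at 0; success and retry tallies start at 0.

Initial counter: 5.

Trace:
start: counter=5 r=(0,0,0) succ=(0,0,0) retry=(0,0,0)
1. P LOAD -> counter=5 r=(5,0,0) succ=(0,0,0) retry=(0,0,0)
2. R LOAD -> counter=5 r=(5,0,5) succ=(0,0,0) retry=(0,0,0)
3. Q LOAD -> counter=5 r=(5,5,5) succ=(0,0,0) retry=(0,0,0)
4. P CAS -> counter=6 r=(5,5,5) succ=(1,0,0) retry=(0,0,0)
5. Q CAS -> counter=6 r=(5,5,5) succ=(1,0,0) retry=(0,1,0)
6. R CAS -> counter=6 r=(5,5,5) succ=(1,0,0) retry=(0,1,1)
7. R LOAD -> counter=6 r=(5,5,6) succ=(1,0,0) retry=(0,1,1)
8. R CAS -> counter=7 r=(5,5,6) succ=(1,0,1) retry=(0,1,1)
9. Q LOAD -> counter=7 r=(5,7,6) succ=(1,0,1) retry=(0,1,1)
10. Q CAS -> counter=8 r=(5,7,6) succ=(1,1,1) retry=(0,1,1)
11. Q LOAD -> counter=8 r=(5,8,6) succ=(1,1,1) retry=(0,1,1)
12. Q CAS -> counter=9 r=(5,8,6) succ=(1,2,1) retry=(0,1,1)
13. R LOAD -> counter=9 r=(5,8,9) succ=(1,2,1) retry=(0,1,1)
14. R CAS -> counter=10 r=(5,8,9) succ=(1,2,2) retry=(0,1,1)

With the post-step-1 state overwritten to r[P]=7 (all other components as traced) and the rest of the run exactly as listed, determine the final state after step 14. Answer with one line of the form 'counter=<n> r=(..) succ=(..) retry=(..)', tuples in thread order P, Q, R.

counter=10 r=(7,8,9) succ=(0,3,2) retry=(1,0,1)

state after step 1 := counter=5 r=(7,0,0) succ=(0,0,0) retry=(0,0,0)
2. R LOAD -> counter=5 r=(7,0,5) succ=(0,0,0) retry=(0,0,0)
3. Q LOAD -> counter=5 r=(7,5,5) succ=(0,0,0) retry=(0,0,0)
4. P CAS -> counter=5 r=(7,5,5) succ=(0,0,0) retry=(1,0,0)
5. Q CAS -> counter=6 r=(7,5,5) succ=(0,1,0) retry=(1,0,0)
6. R CAS -> counter=6 r=(7,5,5) succ=(0,1,0) retry=(1,0,1)
7. R LOAD -> counter=6 r=(7,5,6) succ=(0,1,0) retry=(1,0,1)
8. R CAS -> counter=7 r=(7,5,6) succ=(0,1,1) retry=(1,0,1)
9. Q LOAD -> counter=7 r=(7,7,6) succ=(0,1,1) retry=(1,0,1)
10. Q CAS -> counter=8 r=(7,7,6) succ=(0,2,1) retry=(1,0,1)
11. Q LOAD -> counter=8 r=(7,8,6) succ=(0,2,1) retry=(1,0,1)
12. Q CAS -> counter=9 r=(7,8,6) succ=(0,3,1) retry=(1,0,1)
13. R LOAD -> counter=9 r=(7,8,9) succ=(0,3,1) retry=(1,0,1)
14. R CAS -> counter=10 r=(7,8,9) succ=(0,3,2) retry=(1,0,1)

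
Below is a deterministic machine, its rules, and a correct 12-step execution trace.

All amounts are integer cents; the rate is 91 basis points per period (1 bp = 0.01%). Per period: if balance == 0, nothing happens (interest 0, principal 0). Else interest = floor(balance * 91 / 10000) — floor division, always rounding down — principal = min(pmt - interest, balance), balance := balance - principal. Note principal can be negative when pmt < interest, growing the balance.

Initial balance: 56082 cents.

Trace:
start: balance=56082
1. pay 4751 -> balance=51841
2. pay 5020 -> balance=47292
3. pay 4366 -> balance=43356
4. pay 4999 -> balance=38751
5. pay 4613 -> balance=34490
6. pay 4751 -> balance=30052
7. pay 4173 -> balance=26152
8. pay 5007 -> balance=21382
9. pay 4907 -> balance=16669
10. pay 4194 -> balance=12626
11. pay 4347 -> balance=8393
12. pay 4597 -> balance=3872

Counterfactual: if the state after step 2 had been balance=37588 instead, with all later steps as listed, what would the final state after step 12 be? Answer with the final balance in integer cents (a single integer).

state after step 2 := balance=37588
3. pay 4366 -> balance=33564
4. pay 4999 -> balance=28870
5. pay 4613 -> balance=24519
6. pay 4751 -> balance=19991
7. pay 4173 -> balance=15999
8. pay 5007 -> balance=11137
9. pay 4907 -> balance=6331
10. pay 4194 -> balance=2194
11. pay 4347 -> balance=0
12. pay 4597 -> balance=0

0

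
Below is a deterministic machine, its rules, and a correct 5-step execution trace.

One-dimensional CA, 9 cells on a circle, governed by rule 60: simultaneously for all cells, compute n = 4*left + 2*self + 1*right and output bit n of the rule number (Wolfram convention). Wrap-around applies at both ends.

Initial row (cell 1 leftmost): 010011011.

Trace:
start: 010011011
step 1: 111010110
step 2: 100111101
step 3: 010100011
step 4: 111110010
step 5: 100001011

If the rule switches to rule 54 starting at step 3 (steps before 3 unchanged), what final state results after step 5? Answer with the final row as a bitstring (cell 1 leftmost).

011111000

(re-executing steps 3..5 under rule 54; state before step 3: 100111101)
step 3: 011000010
step 4: 100100111
step 5: 011111000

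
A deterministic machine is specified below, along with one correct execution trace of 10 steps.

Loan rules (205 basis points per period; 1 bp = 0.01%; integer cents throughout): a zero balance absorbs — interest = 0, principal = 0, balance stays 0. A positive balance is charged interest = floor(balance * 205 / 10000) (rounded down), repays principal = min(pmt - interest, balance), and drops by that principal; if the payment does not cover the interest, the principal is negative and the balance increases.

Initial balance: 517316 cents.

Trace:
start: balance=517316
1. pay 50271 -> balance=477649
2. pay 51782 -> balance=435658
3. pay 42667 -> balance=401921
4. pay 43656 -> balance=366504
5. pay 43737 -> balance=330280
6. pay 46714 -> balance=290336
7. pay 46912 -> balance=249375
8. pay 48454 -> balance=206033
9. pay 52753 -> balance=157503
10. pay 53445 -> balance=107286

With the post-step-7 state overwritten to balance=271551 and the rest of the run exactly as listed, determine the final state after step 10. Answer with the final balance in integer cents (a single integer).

state after step 7 := balance=271551
8. pay 48454 -> balance=228663
9. pay 52753 -> balance=180597
10. pay 53445 -> balance=130854

130854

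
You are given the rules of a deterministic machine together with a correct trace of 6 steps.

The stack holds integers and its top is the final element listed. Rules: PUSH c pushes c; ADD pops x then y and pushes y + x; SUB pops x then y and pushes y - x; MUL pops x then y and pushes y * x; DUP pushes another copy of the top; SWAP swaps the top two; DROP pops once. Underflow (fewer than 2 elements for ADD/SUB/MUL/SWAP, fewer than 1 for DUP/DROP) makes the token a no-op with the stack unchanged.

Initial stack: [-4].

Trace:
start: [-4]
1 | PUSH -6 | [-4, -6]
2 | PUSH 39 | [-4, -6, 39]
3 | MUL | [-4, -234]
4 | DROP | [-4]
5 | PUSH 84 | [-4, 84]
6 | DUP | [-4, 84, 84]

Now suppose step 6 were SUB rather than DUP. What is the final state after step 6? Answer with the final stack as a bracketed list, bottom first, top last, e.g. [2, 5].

[-88]

(re-executing from step 6 with the substitution; state before step 6: [-4, 84])
6 | SUB | [-88]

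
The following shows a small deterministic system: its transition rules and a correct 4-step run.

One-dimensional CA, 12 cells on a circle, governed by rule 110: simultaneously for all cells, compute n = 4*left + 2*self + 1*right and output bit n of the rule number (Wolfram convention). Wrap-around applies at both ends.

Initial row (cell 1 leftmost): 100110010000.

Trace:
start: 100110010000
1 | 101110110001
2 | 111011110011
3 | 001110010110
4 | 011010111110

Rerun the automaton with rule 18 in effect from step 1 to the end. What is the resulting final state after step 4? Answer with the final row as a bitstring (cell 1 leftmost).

(re-executing steps 1..4 under rule 18; state before step 1: 100110010000)
1 | 011001101001
2 | 000110000110
3 | 001001001001
4 | 110110110110

110110110110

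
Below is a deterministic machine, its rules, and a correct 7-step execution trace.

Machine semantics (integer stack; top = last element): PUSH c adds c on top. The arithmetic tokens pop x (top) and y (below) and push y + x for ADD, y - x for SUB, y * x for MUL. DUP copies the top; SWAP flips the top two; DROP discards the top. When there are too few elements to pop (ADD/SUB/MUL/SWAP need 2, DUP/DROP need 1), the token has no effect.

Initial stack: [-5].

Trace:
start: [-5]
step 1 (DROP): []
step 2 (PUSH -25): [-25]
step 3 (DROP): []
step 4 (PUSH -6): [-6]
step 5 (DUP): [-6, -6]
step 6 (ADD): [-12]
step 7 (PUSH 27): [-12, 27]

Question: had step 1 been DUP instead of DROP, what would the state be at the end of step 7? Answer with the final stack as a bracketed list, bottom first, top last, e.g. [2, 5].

[-5, -5, -12, 27]

(re-executing from step 1 with the substitution; state before step 1: [-5])
step 1 (DUP): [-5, -5]
step 2 (PUSH -25): [-5, -5, -25]
step 3 (DROP): [-5, -5]
step 4 (PUSH -6): [-5, -5, -6]
step 5 (DUP): [-5, -5, -6, -6]
step 6 (ADD): [-5, -5, -12]
step 7 (PUSH 27): [-5, -5, -12, 27]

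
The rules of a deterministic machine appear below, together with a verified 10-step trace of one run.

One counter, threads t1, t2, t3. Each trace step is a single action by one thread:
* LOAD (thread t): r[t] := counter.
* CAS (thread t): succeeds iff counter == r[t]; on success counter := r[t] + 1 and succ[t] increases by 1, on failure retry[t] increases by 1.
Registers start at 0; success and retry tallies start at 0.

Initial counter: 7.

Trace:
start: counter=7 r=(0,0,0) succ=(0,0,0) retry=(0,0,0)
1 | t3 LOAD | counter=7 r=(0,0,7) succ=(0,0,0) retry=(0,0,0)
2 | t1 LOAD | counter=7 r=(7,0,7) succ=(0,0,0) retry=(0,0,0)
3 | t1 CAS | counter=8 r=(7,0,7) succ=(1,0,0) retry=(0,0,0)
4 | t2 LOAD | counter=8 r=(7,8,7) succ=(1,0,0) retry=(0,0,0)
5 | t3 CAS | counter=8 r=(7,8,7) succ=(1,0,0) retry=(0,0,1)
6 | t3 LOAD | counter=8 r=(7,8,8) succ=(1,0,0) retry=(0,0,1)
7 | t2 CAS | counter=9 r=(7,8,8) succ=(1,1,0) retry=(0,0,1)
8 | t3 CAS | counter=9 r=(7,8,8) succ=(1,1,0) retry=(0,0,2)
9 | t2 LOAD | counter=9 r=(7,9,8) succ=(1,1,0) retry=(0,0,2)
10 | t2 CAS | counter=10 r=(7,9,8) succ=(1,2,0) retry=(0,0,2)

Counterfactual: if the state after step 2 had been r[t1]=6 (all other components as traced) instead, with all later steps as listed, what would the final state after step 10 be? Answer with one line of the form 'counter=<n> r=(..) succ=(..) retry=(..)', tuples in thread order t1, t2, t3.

counter=10 r=(6,9,8) succ=(0,1,2) retry=(1,1,0)

state after step 2 := counter=7 r=(6,0,7) succ=(0,0,0) retry=(0,0,0)
3 | t1 CAS | counter=7 r=(6,0,7) succ=(0,0,0) retry=(1,0,0)
4 | t2 LOAD | counter=7 r=(6,7,7) succ=(0,0,0) retry=(1,0,0)
5 | t3 CAS | counter=8 r=(6,7,7) succ=(0,0,1) retry=(1,0,0)
6 | t3 LOAD | counter=8 r=(6,7,8) succ=(0,0,1) retry=(1,0,0)
7 | t2 CAS | counter=8 r=(6,7,8) succ=(0,0,1) retry=(1,1,0)
8 | t3 CAS | counter=9 r=(6,7,8) succ=(0,0,2) retry=(1,1,0)
9 | t2 LOAD | counter=9 r=(6,9,8) succ=(0,0,2) retry=(1,1,0)
10 | t2 CAS | counter=10 r=(6,9,8) succ=(0,1,2) retry=(1,1,0)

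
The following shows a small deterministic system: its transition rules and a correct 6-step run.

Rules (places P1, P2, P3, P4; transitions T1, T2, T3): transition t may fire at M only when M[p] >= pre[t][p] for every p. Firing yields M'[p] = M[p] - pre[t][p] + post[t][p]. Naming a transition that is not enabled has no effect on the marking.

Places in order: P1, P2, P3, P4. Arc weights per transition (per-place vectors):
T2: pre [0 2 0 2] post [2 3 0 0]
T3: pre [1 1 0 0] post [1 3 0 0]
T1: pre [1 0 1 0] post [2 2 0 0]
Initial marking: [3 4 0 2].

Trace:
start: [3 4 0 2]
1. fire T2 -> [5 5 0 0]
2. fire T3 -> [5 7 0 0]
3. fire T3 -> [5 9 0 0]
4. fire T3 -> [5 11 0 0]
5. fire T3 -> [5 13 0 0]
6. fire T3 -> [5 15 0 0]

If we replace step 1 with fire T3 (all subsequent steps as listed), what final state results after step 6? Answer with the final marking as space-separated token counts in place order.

3 16 0 2

(re-executing from step 1 with the substitution; state before step 1: [3 4 0 2])
1. fire T3 -> [3 6 0 2]
2. fire T3 -> [3 8 0 2]
3. fire T3 -> [3 10 0 2]
4. fire T3 -> [3 12 0 2]
5. fire T3 -> [3 14 0 2]
6. fire T3 -> [3 16 0 2]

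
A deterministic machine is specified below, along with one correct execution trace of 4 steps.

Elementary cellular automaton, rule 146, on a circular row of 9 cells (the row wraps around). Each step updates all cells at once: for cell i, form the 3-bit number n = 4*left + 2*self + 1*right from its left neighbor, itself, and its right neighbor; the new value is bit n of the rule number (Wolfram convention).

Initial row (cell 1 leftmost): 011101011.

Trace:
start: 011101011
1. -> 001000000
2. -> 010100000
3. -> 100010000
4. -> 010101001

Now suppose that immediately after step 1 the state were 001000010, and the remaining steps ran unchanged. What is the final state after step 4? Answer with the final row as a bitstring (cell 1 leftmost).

000100100

state after step 1 := 001000010
2. -> 010100101
3. -> 000011000
4. -> 000100100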